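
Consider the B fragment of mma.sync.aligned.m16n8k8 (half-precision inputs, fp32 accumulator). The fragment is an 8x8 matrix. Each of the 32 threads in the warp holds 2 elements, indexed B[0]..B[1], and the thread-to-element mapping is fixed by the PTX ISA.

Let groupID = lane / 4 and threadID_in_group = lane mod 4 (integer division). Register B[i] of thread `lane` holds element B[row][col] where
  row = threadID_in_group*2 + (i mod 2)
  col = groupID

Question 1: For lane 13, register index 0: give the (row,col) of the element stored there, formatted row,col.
L=13→G=13>>2=3, T=13&3=1
[0]→row 1·2+0=2  col G=3

2,3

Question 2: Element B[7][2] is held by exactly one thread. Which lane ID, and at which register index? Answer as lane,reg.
c: 2->gid=2  r: 7->tid=3,i&1=1
L=2*4+3=11  i=1=1

11,1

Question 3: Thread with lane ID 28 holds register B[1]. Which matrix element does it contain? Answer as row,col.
lane 28: G=7 (28/4), T=0 (28%4)
i=1: r=0*2+1=1, c=G=7

1,7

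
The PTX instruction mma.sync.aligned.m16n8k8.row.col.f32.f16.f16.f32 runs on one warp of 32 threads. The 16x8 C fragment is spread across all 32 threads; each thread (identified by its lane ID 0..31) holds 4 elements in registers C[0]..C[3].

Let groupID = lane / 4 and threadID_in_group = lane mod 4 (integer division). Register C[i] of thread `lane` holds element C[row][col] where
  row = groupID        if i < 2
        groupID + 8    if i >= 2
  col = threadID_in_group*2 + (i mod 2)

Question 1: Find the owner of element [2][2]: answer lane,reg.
9,0

r=2->g=2,rb=0  c=2->t=1,b0=0
L=2*4+1=9  i=0*2+0=0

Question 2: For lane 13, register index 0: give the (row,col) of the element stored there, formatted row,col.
3,2

L=13->gid=13>>2=3, tid=13&3=1
[0]->row 3+0=3  col 1·2+0=2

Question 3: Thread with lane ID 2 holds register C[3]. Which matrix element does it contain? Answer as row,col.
8,5

lane 2: grp=0 (2/4), tig=2 (2%4)
i=3: r=0+8=8, c=2*2+1=5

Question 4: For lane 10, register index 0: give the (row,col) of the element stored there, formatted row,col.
2,4

lane 10: g=2 (10/4), t=2 (10%4)
i=0: r=2+0=2, c=2*2+0=4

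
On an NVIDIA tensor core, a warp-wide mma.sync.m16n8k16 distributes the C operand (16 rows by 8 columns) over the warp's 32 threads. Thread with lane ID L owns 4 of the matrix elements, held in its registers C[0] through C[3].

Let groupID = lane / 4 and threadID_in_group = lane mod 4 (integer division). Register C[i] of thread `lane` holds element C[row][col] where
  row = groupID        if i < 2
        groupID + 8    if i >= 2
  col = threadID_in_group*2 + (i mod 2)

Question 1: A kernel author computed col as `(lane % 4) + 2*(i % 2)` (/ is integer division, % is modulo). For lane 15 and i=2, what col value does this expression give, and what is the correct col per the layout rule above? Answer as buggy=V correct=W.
`(lane % 4) + 2*(i % 2)`[15,2]=>3
lane 15=>15/4=3, 15 mod 4=3
i=2  r:3+8=>11  c:2·3+0=>6
col: 3 vs 6

buggy=3 correct=6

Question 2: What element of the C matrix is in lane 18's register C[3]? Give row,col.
lane 18: grp=4 (18/4), tig=2 (18%4)
i=3: r=4+8=12, c=2*2+1=5

12,5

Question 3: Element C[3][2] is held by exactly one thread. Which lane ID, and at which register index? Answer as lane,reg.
r:3=>grp=3,rB=0  c:2=>tig=1,lo=0
L=3*4+1=13  i=0*2+0=0

13,0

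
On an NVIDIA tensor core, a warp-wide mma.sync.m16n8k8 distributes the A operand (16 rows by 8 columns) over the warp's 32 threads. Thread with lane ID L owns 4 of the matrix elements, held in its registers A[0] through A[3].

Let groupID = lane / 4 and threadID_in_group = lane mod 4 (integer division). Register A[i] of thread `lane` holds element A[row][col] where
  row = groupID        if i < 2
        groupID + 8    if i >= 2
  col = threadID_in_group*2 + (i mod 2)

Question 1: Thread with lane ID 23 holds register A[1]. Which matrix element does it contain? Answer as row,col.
5,7

lane 23⇒23/4=5, 23 mod 4=3
i=1  r:5+0⇒5  c:2·3+1⇒7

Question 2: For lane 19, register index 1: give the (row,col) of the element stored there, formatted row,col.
4,7

lane 19: g=4 (19/4), t=3 (19%4)
i=1: r=4+0=4, c=3*2+1=7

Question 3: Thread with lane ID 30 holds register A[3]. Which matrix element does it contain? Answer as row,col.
15,5

30: grp=7,tig=2
[3] (7+8,2*2+1) = (15,5)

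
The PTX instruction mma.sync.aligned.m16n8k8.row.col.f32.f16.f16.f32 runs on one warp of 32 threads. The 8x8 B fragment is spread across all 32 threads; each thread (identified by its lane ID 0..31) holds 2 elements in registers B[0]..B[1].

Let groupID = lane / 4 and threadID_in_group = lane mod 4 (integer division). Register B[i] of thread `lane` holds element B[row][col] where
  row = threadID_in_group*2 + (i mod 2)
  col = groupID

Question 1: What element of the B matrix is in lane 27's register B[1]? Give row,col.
7,6

lane 27: g=6 (27/4), t=3 (27%4)
i=1: r=3*2+1=7, c=g=6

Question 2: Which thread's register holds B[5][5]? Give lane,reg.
c:5=>grp=5  r:5=>tig=2,lo=1
L=5*4+2=22  i=1=1

22,1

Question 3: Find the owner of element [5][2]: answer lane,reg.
10,1

c=2⇒gr=2  r=5⇒th=2,odd=1
L=2*4+2=10  i=1=1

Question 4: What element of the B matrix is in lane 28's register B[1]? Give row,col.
1,7

lane 28=>28/4=7, 28 mod 4=0
i=1  r:2·0+1=>1  c:7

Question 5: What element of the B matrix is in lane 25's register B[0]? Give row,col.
L=25→G=25>>2=6, T=25&3=1
[0]→row 1·2+0=2  col G=6

2,6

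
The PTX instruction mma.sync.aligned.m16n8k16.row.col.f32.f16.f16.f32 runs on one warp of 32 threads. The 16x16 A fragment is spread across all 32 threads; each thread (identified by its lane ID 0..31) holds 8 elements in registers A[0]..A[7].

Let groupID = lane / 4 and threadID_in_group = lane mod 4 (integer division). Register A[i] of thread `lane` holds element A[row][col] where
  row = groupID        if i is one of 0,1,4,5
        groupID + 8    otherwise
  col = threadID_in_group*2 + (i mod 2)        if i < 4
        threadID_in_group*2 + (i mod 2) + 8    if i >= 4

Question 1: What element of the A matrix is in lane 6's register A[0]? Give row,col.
L=6=>grp=6>>2=1, tig=6&3=2
[0]=>row 1+0=1  col 2·2+0+0=4

1,4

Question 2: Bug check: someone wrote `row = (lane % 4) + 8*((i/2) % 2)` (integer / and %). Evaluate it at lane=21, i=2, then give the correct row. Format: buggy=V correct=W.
buggy=9 correct=13

`(lane % 4) + 8*((i/2) % 2)`[21,2]->9
lane 21: g=5 (21/4), t=1 (21%4)
i=2: r=5+8=13, c=1*2+0+0=2
row: 9 vs 13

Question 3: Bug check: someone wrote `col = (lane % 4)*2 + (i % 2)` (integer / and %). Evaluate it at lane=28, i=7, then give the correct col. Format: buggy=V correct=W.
buggy=1 correct=9

`(lane % 4)*2 + (i % 2)`[28,7]->1
28: gid=7,tid=0
[7] (7+8,0*2+1+8) = (15,9)
col: 1 vs 9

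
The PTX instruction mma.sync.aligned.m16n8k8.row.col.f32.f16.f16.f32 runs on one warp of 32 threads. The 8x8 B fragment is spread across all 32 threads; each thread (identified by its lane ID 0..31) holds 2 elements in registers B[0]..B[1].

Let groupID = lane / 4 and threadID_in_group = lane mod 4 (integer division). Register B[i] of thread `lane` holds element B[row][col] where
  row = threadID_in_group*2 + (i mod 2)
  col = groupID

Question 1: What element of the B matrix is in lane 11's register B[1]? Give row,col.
7,2

L=11->gid=11>>2=2, tid=11&3=3
[1]->row 3·2+1=7  col gid=2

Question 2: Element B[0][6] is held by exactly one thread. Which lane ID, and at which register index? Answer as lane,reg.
24,0

c=6⇒gr=6  r=0⇒th=0,odd=0
L=6*4+0=24  i=0=0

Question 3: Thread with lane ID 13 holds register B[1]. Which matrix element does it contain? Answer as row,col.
L=13->g=13>>2=3, t=13&3=1
[1]->row 1·2+1=3  col g=3

3,3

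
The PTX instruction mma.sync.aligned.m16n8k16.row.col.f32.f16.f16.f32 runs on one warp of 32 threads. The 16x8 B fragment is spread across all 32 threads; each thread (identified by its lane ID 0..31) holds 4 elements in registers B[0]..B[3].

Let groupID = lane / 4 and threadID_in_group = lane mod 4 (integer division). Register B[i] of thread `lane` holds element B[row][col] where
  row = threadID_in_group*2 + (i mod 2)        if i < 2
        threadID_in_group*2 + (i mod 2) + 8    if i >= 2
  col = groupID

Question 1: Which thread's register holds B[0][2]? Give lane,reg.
8,0

c=2->g=2  r=0->rb=0,t=0,b0=0
L=2*4+0=8  i=0*2+0=0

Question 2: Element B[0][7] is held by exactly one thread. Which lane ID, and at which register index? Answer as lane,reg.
28,0

c=7⇒gr=7  r=0⇒Rb=0,th=0,odd=0
L=7*4+0=28  i=0*2+0=0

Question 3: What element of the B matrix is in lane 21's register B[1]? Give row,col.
21: gid=5,tid=1
[1] (1*2+1+0,5) = (3,5)

3,5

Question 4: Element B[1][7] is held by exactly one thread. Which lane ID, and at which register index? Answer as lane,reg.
c=7->g=7  r=1->rb=0,t=0,b0=1
L=7*4+0=28  i=0*2+1=1

28,1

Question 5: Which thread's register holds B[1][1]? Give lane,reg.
c=1->g=1  r=1->rb=0,t=0,b0=1
L=1*4+0=4  i=0*2+1=1

4,1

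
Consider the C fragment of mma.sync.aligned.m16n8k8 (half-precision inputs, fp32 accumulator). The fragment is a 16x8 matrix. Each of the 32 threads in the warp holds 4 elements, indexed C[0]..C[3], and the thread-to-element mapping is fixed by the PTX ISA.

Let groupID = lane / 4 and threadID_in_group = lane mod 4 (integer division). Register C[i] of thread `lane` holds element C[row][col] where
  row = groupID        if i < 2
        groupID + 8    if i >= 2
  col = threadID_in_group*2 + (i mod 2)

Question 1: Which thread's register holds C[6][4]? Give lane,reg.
r=6->g=6,rb=0  c=4->t=2,b0=0
L=6*4+2=26  i=0*2+0=0

26,0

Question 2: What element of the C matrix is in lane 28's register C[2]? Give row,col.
15,0

L=28⇒gr=28>>2=7, th=28&3=0
[2]⇒row 7+8=15  col 0·2+0=0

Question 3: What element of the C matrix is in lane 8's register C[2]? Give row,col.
lane 8: gid=2 (8/4), tid=0 (8%4)
i=2: r=2+8=10, c=0*2+0=0

10,0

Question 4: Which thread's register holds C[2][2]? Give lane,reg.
r=2→G=2,rhi=0  c=2→T=1,p=0
L=2*4+1=9  i=0*2+0=0

9,0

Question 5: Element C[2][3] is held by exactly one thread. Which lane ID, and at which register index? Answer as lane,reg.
r=2→G=2,rhi=0  c=3→T=1,p=1
L=2*4+1=9  i=0*2+1=1

9,1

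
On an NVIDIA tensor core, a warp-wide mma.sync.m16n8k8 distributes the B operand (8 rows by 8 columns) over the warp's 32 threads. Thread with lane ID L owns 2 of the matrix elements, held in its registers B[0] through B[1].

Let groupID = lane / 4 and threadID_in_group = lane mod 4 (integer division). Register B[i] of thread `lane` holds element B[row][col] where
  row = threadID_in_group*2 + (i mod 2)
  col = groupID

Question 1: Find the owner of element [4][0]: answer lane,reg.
c=0→G=0  r=4→T=2,p=0
L=0*4+2=2  i=0=0

2,0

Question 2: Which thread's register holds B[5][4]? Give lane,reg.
18,1

c:4=>grp=4  r:5=>tig=2,lo=1
L=4*4+2=18  i=1=1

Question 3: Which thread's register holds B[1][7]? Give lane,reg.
c=7⇒gr=7  r=1⇒th=0,odd=1
L=7*4+0=28  i=1=1

28,1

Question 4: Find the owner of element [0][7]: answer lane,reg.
28,0

c: 7->gid=7  r: 0->tid=0,i&1=0
L=7*4+0=28  i=0=0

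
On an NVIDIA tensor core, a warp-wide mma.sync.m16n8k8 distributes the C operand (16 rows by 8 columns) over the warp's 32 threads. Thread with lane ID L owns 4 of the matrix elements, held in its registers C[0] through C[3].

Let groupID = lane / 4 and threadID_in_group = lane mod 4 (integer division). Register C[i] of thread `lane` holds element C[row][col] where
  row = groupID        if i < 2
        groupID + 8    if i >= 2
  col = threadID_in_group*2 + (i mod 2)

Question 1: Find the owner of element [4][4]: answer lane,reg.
r=4⇒gr=4,Rb=0  c=4⇒th=2,odd=0
L=4*4+2=18  i=0*2+0=0

18,0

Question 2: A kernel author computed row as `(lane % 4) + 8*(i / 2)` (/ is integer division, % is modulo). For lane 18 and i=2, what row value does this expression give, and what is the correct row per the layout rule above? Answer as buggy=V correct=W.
`(lane % 4) + 8*(i / 2)`[18,2]=>10
lane 18: grp=4 (18/4), tig=2 (18%4)
i=2: r=4+8=12, c=2*2+0=4
row: 10 vs 12

buggy=10 correct=12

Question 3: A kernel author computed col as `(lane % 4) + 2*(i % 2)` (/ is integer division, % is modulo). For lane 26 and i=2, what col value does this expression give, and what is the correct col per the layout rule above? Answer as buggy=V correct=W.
`(lane % 4) + 2*(i % 2)`[26,2]⇒2
lane 26⇒26/4=6, 26 mod 4=2
i=2  r:6+8⇒14  c:2·2+0⇒4
col: 2 vs 4

buggy=2 correct=4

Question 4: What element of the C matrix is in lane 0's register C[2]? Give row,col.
8,0

0: g=0,t=0
[2] (0+8,0*2+0) = (8,0)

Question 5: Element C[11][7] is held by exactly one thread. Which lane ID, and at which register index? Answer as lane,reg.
15,3

r=11->g=3,rb=1  c=7->t=3,b0=1
L=3*4+3=15  i=1*2+1=3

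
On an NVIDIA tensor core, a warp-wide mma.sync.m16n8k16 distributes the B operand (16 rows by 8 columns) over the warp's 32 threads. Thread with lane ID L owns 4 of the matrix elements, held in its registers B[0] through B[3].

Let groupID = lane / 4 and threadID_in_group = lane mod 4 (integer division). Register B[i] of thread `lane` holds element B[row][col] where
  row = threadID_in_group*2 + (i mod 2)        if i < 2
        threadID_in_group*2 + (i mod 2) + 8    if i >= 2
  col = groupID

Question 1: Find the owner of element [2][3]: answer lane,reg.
c:3=>grp=3  r:2=>rB=0,tig=1,lo=0
L=3*4+1=13  i=0*2+0=0

13,0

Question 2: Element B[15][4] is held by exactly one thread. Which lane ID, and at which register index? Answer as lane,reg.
19,3

c=4⇒gr=4  r=15⇒Rb=1,th=3,odd=1
L=4*4+3=19  i=1*2+1=3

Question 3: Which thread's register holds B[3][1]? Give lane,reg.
5,1

c=1->g=1  r=3->rb=0,t=1,b0=1
L=1*4+1=5  i=0*2+1=1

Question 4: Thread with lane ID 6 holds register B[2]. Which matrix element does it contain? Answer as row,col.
lane 6: grp=1 (6/4), tig=2 (6%4)
i=2: r=2*2+0+8=12, c=grp=1

12,1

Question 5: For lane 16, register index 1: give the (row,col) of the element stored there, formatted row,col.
1,4

lane 16=>16/4=4, 16 mod 4=0
i=1  r:2·0+1+0=>1  c:4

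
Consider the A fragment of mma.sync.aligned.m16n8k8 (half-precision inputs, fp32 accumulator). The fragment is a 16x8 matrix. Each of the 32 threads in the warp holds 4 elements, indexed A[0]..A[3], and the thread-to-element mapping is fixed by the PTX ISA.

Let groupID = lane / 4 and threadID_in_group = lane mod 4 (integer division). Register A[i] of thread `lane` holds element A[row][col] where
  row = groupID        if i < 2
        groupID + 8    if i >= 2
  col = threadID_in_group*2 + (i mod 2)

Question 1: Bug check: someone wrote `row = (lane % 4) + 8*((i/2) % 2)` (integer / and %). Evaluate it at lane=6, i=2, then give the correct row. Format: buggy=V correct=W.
buggy=10 correct=9

`(lane % 4) + 8*((i/2) % 2)`[6,2]->10
lane 6: g=1 (6/4), t=2 (6%4)
i=2: r=1+8=9, c=2*2+0=4
row: 10 vs 9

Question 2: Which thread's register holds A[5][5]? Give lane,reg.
22,1

r: 5->gid=5,r8=0  c: 5->tid=2,i&1=1
L=5*4+2=22  i=0*2+1=1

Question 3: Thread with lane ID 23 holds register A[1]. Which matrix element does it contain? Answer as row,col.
lane 23: G=5 (23/4), T=3 (23%4)
i=1: r=5+0=5, c=3*2+1=7

5,7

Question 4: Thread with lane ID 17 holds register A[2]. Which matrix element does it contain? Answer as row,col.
12,2

lane 17: gr=4 (17/4), th=1 (17%4)
i=2: r=4+8=12, c=1*2+0=2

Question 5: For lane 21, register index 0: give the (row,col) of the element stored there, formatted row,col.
5,2

lane 21=>21/4=5, 21 mod 4=1
i=0  r:5+0=>5  c:2·1+0=>2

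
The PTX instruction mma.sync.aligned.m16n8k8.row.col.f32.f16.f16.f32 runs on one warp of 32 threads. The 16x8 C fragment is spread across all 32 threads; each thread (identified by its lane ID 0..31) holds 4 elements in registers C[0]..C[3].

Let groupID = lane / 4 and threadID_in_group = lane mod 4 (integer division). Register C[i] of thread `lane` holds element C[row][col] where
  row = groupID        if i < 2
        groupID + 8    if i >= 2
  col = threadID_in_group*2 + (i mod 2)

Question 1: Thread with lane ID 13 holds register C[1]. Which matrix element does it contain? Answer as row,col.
13: grp=3,tig=1
[1] (3+0,1*2+1) = (3,3)

3,3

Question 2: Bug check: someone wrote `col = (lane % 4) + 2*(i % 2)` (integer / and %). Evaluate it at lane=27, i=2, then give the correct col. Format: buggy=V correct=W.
buggy=3 correct=6

`(lane % 4) + 2*(i % 2)`[27,2]=>3
lane 27: grp=6 (27/4), tig=3 (27%4)
i=2: r=6+8=14, c=3*2+0=6
col: 3 vs 6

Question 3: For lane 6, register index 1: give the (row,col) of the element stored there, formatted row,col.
6: gid=1,tid=2
[1] (1+0,2*2+1) = (1,5)

1,5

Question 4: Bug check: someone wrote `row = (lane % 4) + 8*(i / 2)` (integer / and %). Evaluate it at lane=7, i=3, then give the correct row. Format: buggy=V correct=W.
buggy=11 correct=9

`(lane % 4) + 8*(i / 2)`[7,3]->11
lane 7: gid=1 (7/4), tid=3 (7%4)
i=3: r=1+8=9, c=3*2+1=7
row: 11 vs 9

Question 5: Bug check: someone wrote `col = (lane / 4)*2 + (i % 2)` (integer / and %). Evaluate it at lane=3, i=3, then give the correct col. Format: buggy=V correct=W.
buggy=1 correct=7

`(lane / 4)*2 + (i % 2)`[3,3]→1
lane 3: G=0 (3/4), T=3 (3%4)
i=3: r=0+8=8, c=3*2+1=7
col: 1 vs 7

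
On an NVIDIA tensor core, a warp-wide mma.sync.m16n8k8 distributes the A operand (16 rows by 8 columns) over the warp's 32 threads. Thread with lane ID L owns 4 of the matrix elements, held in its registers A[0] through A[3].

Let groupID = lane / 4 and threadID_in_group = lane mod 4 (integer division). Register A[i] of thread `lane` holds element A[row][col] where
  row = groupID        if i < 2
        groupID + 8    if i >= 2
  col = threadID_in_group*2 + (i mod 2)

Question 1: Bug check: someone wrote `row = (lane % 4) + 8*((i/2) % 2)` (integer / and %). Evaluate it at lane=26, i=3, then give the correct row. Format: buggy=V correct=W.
buggy=10 correct=14

`(lane % 4) + 8*((i/2) % 2)`[26,3]->10
lane 26->26/4=6, 26 mod 4=2
i=3  r:6+8->14  c:2·2+1->5
row: 10 vs 14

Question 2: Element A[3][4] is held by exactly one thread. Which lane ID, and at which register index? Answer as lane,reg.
14,0

r=3->g=3,rb=0  c=4->t=2,b0=0
L=3*4+2=14  i=0*2+0=0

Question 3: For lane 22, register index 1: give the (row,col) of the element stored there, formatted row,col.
5,5

22: g=5,t=2
[1] (5+0,2*2+1) = (5,5)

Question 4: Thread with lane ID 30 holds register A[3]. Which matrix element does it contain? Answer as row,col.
15,5

30: gr=7,th=2
[3] (7+8,2*2+1) = (15,5)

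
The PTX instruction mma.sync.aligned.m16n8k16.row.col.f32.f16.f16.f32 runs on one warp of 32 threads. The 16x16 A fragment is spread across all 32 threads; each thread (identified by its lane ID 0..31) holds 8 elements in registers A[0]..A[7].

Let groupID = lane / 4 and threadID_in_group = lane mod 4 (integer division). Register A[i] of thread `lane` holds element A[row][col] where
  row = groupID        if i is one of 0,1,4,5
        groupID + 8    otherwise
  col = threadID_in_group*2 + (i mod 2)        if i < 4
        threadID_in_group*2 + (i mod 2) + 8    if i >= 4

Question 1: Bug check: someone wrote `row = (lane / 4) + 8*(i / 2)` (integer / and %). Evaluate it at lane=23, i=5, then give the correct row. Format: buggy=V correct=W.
buggy=21 correct=5

`(lane / 4) + 8*(i / 2)`[23,5]->21
L=23->g=23>>2=5, t=23&3=3
[5]->row 5+0=5  col 3·2+1+8=15
row: 21 vs 5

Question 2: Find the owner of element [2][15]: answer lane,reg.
11,5

r:2=>grp=2,rB=0  c:15=>cB=1,tig=3,lo=1
L=2*4+3=11  i=1*4+0*2+1=5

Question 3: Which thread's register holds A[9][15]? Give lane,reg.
7,7

r=9⇒gr=1,Rb=1  c=15⇒Cb=1,th=3,odd=1
L=1*4+3=7  i=1*4+1*2+1=7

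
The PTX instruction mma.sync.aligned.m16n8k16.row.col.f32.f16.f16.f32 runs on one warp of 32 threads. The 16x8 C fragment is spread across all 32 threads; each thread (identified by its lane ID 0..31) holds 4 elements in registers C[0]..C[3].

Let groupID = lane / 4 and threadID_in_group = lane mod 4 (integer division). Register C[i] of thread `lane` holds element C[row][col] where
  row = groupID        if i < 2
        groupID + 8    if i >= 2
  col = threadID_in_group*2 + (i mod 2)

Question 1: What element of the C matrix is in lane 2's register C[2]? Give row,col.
2: gr=0,th=2
[2] (0+8,2*2+0) = (8,4)

8,4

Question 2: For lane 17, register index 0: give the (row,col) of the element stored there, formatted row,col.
17: gr=4,th=1
[0] (4+0,1*2+0) = (4,2)

4,2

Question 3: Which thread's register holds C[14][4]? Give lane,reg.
r=14->g=6,rb=1  c=4->t=2,b0=0
L=6*4+2=26  i=1*2+0=2

26,2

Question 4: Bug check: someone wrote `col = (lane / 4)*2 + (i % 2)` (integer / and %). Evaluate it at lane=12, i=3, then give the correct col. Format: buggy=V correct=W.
buggy=7 correct=1

`(lane / 4)*2 + (i % 2)`[12,3]→7
L=12→G=12>>2=3, T=12&3=0
[3]→row 3+8=11  col 0·2+1=1
col: 7 vs 1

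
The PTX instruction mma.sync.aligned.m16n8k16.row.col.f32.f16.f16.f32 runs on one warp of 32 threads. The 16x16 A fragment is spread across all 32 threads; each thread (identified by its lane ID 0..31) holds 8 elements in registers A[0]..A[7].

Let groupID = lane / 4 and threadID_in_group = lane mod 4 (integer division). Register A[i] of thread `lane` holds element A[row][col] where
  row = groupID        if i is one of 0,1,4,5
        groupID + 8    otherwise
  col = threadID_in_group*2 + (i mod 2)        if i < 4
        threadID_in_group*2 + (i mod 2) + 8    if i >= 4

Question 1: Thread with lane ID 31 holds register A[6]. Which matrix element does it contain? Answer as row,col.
15,14

31: gid=7,tid=3
[6] (7+8,3*2+0+8) = (15,14)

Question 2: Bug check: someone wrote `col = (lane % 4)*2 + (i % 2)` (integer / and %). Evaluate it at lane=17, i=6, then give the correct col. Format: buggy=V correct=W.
buggy=2 correct=10

`(lane % 4)*2 + (i % 2)`[17,6]->2
lane 17->17/4=4, 17 mod 4=1
i=6  r:4+8->12  c:2·1+0+8->10
col: 2 vs 10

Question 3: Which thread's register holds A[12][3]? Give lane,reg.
r=12->g=4,rb=1  c=3->cb=0,t=1,b0=1
L=4*4+1=17  i=0*4+1*2+1=3

17,3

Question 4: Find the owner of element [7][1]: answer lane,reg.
r: 7->gid=7,r8=0  c: 1->c8=0,tid=0,i&1=1
L=7*4+0=28  i=0*4+0*2+1=1

28,1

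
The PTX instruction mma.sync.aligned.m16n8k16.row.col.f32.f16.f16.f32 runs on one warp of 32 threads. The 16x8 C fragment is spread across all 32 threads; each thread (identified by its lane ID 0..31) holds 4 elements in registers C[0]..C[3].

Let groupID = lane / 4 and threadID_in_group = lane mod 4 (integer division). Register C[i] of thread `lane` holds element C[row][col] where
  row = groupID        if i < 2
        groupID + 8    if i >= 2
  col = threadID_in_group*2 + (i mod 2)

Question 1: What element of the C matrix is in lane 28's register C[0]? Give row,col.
lane 28->28/4=7, 28 mod 4=0
i=0  r:7+0->7  c:2·0+0->0

7,0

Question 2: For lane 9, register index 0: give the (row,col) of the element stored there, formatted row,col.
2,2

lane 9->9/4=2, 9 mod 4=1
i=0  r:2+0->2  c:2·1+0->2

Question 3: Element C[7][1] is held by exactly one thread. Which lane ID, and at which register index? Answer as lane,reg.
28,1

r=7⇒gr=7,Rb=0  c=1⇒th=0,odd=1
L=7*4+0=28  i=0*2+1=1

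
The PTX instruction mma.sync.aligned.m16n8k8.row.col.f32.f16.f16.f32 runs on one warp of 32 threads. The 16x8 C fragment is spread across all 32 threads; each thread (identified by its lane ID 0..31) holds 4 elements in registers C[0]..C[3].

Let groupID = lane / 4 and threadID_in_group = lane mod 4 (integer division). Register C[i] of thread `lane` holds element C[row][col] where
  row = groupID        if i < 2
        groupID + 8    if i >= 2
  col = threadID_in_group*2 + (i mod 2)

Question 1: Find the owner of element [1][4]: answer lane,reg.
r=1->g=1,rb=0  c=4->t=2,b0=0
L=1*4+2=6  i=0*2+0=0

6,0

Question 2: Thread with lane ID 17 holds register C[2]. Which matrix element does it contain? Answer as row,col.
12,2

lane 17: gr=4 (17/4), th=1 (17%4)
i=2: r=4+8=12, c=1*2+0=2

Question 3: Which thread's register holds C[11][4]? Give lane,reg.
14,2

r:11=>grp=3,rB=1  c:4=>tig=2,lo=0
L=3*4+2=14  i=1*2+0=2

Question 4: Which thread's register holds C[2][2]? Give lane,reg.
9,0

r=2->g=2,rb=0  c=2->t=1,b0=0
L=2*4+1=9  i=0*2+0=0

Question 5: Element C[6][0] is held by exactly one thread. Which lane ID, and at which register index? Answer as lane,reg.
24,0

r=6->g=6,rb=0  c=0->t=0,b0=0
L=6*4+0=24  i=0*2+0=0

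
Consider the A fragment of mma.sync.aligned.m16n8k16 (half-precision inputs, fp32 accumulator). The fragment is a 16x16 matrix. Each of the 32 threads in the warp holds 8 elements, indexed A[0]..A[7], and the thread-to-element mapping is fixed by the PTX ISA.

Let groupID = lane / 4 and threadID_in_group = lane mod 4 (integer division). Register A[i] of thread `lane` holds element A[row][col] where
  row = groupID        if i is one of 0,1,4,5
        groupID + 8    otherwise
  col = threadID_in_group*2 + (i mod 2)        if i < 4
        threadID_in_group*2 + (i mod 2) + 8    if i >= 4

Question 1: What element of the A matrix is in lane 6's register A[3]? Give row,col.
9,5

lane 6->6/4=1, 6 mod 4=2
i=3  r:1+8->9  c:2·2+1+0->5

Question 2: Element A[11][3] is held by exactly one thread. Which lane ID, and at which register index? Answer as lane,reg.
r=11⇒gr=3,Rb=1  c=3⇒Cb=0,th=1,odd=1
L=3*4+1=13  i=0*4+1*2+1=3

13,3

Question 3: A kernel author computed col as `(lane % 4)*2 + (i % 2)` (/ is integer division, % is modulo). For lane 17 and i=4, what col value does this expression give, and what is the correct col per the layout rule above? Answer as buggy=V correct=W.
`(lane % 4)*2 + (i % 2)`[17,4]→2
L=17→G=17>>2=4, T=17&3=1
[4]→row 4+0=4  col 1·2+0+8=10
col: 2 vs 10

buggy=2 correct=10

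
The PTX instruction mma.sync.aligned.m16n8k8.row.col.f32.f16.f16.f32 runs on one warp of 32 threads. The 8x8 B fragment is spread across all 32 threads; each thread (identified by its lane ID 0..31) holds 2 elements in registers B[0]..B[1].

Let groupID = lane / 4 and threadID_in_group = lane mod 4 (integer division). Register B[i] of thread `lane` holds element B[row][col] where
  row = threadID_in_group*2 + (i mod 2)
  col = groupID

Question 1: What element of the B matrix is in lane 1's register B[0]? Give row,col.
2,0

lane 1: gr=0 (1/4), th=1 (1%4)
i=0: r=1*2+0=2, c=gr=0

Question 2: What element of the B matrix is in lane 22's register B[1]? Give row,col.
lane 22⇒22/4=5, 22 mod 4=2
i=1  r:2·2+1⇒5  c:5

5,5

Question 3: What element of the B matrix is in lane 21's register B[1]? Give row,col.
3,5

lane 21->21/4=5, 21 mod 4=1
i=1  r:2·1+1->3  c:5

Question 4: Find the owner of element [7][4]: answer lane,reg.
19,1

c: 4->gid=4  r: 7->tid=3,i&1=1
L=4*4+3=19  i=1=1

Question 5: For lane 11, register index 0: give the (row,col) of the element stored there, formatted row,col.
6,2

L=11→G=11>>2=2, T=11&3=3
[0]→row 3·2+0=6  col G=2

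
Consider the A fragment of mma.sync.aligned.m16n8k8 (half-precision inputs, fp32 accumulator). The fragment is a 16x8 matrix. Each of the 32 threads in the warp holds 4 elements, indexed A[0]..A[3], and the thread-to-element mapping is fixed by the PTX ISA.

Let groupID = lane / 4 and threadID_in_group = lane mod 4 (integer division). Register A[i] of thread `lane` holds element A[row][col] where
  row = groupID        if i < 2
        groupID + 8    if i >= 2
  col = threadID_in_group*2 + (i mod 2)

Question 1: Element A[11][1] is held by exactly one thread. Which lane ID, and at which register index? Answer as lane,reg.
12,3

r:11=>grp=3,rB=1  c:1=>tig=0,lo=1
L=3*4+0=12  i=1*2+1=3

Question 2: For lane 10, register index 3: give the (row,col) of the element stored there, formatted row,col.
lane 10: G=2 (10/4), T=2 (10%4)
i=3: r=2+8=10, c=2*2+1=5

10,5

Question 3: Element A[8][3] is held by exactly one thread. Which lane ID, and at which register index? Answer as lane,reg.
r=8→G=0,rhi=1  c=3→T=1,p=1
L=0*4+1=1  i=1*2+1=3

1,3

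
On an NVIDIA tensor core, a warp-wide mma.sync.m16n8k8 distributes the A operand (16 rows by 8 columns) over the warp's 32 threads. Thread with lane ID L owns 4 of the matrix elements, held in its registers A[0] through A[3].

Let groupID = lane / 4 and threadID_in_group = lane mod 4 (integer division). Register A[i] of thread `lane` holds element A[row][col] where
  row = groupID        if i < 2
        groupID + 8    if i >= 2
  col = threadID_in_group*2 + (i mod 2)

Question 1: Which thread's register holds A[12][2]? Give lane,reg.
17,2

r=12->g=4,rb=1  c=2->t=1,b0=0
L=4*4+1=17  i=1*2+0=2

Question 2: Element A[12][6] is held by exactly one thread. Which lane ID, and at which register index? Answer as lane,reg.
19,2

r=12→G=4,rhi=1  c=6→T=3,p=0
L=4*4+3=19  i=1*2+0=2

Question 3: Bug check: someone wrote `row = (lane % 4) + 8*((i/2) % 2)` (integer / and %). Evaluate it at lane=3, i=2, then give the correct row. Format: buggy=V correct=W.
buggy=11 correct=8

`(lane % 4) + 8*((i/2) % 2)`[3,2]->11
L=3->gid=3>>2=0, tid=3&3=3
[2]->row 0+8=8  col 3·2+0=6
row: 11 vs 8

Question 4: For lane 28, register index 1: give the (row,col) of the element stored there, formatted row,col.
7,1

lane 28→28/4=7, 28 mod 4=0
i=1  r:7+0→7  c:2·0+1→1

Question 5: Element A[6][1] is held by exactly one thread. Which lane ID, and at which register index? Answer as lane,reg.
r=6→G=6,rhi=0  c=1→T=0,p=1
L=6*4+0=24  i=0*2+1=1

24,1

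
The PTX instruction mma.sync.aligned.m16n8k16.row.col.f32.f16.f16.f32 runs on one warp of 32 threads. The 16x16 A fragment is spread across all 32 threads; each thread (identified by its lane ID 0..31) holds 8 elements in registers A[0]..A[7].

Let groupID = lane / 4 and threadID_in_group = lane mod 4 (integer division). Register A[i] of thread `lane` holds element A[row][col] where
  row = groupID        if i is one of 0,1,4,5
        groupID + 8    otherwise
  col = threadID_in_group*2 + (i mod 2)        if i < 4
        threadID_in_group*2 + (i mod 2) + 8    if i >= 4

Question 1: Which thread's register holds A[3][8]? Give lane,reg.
12,4

r=3->g=3,rb=0  c=8->cb=1,t=0,b0=0
L=3*4+0=12  i=1*4+0*2+0=4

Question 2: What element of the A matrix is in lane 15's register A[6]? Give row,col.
lane 15: gr=3 (15/4), th=3 (15%4)
i=6: r=3+8=11, c=3*2+0+8=14

11,14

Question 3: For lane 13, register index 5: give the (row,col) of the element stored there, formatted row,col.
13: grp=3,tig=1
[5] (3+0,1*2+1+8) = (3,11)

3,11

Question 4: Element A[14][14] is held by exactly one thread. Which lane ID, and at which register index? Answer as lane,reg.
27,6

r: 14->gid=6,r8=1  c: 14->c8=1,tid=3,i&1=0
L=6*4+3=27  i=1*4+1*2+0=6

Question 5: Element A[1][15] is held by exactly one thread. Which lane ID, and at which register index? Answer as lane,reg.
7,5

r=1->g=1,rb=0  c=15->cb=1,t=3,b0=1
L=1*4+3=7  i=1*4+0*2+1=5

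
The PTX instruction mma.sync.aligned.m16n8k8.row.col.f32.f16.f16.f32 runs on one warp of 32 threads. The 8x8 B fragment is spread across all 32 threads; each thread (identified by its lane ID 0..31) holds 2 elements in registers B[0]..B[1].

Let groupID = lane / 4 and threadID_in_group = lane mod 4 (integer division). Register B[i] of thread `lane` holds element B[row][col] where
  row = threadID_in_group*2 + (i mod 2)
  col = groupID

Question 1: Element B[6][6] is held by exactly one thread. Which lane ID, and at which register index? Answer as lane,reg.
c=6⇒gr=6  r=6⇒th=3,odd=0
L=6*4+3=27  i=0=0

27,0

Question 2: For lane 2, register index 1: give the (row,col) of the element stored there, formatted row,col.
5,0

2: gid=0,tid=2
[1] (2*2+1,0) = (5,0)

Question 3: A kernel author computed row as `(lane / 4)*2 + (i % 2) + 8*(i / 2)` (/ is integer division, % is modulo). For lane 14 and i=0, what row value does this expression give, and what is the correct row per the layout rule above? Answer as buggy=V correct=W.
`(lane / 4)*2 + (i % 2) + 8*(i / 2)`[14,0]⇒6
L=14⇒gr=14>>2=3, th=14&3=2
[0]⇒row 2·2+0=4  col gr=3
row: 6 vs 4

buggy=6 correct=4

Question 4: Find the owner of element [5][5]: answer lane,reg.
c=5->g=5  r=5->t=2,b0=1
L=5*4+2=22  i=1=1

22,1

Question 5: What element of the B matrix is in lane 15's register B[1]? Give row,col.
7,3

lane 15: g=3 (15/4), t=3 (15%4)
i=1: r=3*2+1=7, c=g=3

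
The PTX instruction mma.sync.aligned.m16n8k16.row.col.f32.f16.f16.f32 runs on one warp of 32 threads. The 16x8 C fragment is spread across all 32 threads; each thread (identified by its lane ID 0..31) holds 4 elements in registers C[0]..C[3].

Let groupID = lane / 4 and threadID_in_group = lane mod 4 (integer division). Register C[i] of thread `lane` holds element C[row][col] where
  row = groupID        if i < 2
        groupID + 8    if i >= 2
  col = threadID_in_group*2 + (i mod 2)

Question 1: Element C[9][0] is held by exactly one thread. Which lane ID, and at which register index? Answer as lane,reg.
r=9→G=1,rhi=1  c=0→T=0,p=0
L=1*4+0=4  i=1*2+0=2

4,2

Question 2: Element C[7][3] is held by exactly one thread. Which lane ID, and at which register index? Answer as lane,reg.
29,1

r=7->g=7,rb=0  c=3->t=1,b0=1
L=7*4+1=29  i=0*2+1=1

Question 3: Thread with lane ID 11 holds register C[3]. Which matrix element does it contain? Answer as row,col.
10,7

lane 11: grp=2 (11/4), tig=3 (11%4)
i=3: r=2+8=10, c=3*2+1=7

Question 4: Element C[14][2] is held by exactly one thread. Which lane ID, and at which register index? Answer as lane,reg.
25,2

r: 14->gid=6,r8=1  c: 2->tid=1,i&1=0
L=6*4+1=25  i=1*2+0=2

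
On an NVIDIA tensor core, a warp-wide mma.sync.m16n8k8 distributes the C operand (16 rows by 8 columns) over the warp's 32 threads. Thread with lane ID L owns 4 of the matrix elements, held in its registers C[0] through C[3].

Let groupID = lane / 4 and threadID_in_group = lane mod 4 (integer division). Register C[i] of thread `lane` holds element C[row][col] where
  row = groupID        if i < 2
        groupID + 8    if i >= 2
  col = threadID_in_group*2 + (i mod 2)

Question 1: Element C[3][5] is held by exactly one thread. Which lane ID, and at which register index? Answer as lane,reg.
r=3⇒gr=3,Rb=0  c=5⇒th=2,odd=1
L=3*4+2=14  i=0*2+1=1

14,1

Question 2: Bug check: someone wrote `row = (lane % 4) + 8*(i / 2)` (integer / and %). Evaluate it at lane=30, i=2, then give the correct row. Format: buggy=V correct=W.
`(lane % 4) + 8*(i / 2)`[30,2]->10
L=30->g=30>>2=7, t=30&3=2
[2]->row 7+8=15  col 2·2+0=4
row: 10 vs 15

buggy=10 correct=15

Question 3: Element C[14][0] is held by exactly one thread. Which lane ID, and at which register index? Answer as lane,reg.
24,2

r:14=>grp=6,rB=1  c:0=>tig=0,lo=0
L=6*4+0=24  i=1*2+0=2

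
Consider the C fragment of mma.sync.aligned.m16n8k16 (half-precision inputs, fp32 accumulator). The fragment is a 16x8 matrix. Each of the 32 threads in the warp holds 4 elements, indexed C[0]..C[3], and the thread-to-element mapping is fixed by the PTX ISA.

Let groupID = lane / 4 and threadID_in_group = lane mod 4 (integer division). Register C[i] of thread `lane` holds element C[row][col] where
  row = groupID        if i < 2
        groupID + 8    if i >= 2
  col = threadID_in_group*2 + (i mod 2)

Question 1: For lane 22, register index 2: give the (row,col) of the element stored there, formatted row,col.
13,4

lane 22: gr=5 (22/4), th=2 (22%4)
i=2: r=5+8=13, c=2*2+0=4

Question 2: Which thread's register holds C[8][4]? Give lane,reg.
2,2

r=8⇒gr=0,Rb=1  c=4⇒th=2,odd=0
L=0*4+2=2  i=1*2+0=2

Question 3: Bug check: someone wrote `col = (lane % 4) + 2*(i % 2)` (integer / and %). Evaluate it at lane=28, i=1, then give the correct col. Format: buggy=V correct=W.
buggy=2 correct=1

`(lane % 4) + 2*(i % 2)`[28,1]->2
L=28->g=28>>2=7, t=28&3=0
[1]->row 7+0=7  col 0·2+1=1
col: 2 vs 1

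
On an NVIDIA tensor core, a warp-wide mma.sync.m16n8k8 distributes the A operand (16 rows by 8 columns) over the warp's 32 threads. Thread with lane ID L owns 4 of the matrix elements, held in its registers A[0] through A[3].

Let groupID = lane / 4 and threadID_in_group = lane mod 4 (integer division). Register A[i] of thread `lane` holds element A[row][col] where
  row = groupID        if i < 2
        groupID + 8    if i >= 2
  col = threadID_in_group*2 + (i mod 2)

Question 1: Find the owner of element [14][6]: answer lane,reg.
27,2

r=14→G=6,rhi=1  c=6→T=3,p=0
L=6*4+3=27  i=1*2+0=2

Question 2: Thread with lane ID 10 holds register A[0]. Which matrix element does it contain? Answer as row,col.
2,4

lane 10→10/4=2, 10 mod 4=2
i=0  r:2+0→2  c:2·2+0→4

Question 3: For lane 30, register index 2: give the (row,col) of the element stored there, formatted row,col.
L=30→G=30>>2=7, T=30&3=2
[2]→row 7+8=15  col 2·2+0=4

15,4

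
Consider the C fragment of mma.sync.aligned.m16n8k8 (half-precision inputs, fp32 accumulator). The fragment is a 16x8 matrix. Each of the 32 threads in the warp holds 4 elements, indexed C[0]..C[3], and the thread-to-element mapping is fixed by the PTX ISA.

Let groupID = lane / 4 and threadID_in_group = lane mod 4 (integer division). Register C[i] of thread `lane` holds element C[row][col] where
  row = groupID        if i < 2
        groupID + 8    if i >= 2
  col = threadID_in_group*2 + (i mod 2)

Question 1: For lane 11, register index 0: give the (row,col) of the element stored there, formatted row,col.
lane 11=>11/4=2, 11 mod 4=3
i=0  r:2+0=>2  c:2·3+0=>6

2,6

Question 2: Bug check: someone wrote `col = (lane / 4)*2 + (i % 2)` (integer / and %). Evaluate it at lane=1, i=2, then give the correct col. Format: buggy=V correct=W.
buggy=0 correct=2

`(lane / 4)*2 + (i % 2)`[1,2]=>0
lane 1: grp=0 (1/4), tig=1 (1%4)
i=2: r=0+8=8, c=1*2+0=2
col: 0 vs 2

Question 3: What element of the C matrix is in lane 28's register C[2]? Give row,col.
15,0

L=28=>grp=28>>2=7, tig=28&3=0
[2]=>row 7+8=15  col 0·2+0=0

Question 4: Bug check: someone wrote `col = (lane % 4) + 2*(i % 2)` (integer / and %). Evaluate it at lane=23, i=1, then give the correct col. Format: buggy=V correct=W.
buggy=5 correct=7

`(lane % 4) + 2*(i % 2)`[23,1]->5
23: gid=5,tid=3
[1] (5+0,3*2+1) = (5,7)
col: 5 vs 7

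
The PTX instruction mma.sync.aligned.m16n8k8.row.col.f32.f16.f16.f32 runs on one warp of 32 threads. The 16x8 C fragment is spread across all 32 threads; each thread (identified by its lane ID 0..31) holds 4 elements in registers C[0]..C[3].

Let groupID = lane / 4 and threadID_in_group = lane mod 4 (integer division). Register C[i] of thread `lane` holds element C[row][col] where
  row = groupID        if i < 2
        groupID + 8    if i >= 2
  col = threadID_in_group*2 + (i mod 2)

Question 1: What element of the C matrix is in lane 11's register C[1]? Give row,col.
2,7

11: grp=2,tig=3
[1] (2+0,3*2+1) = (2,7)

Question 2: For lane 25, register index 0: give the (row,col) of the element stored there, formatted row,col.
L=25->g=25>>2=6, t=25&3=1
[0]->row 6+0=6  col 1·2+0=2

6,2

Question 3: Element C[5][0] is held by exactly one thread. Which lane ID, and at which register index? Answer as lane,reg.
20,0

r=5->g=5,rb=0  c=0->t=0,b0=0
L=5*4+0=20  i=0*2+0=0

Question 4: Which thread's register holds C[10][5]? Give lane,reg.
10,3

r:10=>grp=2,rB=1  c:5=>tig=2,lo=1
L=2*4+2=10  i=1*2+1=3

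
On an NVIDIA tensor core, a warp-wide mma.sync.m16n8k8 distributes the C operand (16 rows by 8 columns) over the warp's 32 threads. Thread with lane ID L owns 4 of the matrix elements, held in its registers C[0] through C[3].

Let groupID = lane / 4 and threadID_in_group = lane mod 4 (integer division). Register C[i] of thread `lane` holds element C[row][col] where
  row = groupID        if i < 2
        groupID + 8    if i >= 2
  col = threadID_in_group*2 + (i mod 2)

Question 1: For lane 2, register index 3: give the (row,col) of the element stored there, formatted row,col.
8,5

lane 2->2/4=0, 2 mod 4=2
i=3  r:0+8->8  c:2·2+1->5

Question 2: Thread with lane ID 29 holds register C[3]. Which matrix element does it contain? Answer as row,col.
29: gid=7,tid=1
[3] (7+8,1*2+1) = (15,3)

15,3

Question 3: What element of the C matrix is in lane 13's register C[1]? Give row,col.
3,3

lane 13: grp=3 (13/4), tig=1 (13%4)
i=1: r=3+0=3, c=1*2+1=3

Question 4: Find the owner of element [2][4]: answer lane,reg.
10,0

r: 2->gid=2,r8=0  c: 4->tid=2,i&1=0
L=2*4+2=10  i=0*2+0=0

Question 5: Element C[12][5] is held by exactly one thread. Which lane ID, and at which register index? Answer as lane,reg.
r=12⇒gr=4,Rb=1  c=5⇒th=2,odd=1
L=4*4+2=18  i=1*2+1=3

18,3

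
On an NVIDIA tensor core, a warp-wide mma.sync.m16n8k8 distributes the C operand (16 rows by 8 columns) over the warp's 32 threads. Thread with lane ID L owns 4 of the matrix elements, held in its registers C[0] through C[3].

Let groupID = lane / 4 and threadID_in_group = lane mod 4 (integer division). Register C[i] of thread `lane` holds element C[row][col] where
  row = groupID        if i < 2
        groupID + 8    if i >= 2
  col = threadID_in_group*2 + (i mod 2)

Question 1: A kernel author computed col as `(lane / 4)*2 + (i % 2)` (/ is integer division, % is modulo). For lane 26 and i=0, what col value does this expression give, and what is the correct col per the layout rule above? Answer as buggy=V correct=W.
buggy=12 correct=4

`(lane / 4)*2 + (i % 2)`[26,0]⇒12
lane 26⇒26/4=6, 26 mod 4=2
i=0  r:6+0⇒6  c:2·2+0⇒4
col: 12 vs 4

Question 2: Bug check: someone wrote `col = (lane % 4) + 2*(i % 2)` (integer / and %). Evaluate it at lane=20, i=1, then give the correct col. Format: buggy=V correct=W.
`(lane % 4) + 2*(i % 2)`[20,1]→2
20: G=5,T=0
[1] (5+0,0*2+1) = (5,1)
col: 2 vs 1

buggy=2 correct=1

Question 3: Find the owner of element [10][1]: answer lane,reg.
8,3

r=10->g=2,rb=1  c=1->t=0,b0=1
L=2*4+0=8  i=1*2+1=3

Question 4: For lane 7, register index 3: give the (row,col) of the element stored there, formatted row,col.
9,7

7: G=1,T=3
[3] (1+8,3*2+1) = (9,7)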